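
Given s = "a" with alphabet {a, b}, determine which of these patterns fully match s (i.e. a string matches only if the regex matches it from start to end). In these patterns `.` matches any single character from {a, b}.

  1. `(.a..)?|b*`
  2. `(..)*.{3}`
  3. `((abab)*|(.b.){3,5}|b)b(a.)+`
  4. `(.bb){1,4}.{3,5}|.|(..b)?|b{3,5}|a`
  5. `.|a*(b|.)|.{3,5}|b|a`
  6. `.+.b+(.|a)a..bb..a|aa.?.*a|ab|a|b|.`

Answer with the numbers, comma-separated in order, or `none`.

1 → no match
2 → no match
3 → no match
4 → match
5 → match
6 → match

4, 5, 6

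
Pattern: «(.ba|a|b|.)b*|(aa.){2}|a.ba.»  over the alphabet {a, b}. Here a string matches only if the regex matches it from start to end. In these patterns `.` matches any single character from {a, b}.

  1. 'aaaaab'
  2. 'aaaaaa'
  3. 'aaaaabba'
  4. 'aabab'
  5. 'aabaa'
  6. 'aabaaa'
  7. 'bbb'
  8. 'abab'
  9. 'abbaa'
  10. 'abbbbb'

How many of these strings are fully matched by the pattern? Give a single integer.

9

1. 'aaaaab' → match
2. 'aaaaaa' → match
3. 'aaaaabba' → no match
4. 'aabab' → match
5. 'aabaa' → match
6. 'aabaaa' → match
7. 'bbb' → match
8. 'abab' → match
9. 'abbaa' → match
10. 'abbbbb' → match
Total matched: 9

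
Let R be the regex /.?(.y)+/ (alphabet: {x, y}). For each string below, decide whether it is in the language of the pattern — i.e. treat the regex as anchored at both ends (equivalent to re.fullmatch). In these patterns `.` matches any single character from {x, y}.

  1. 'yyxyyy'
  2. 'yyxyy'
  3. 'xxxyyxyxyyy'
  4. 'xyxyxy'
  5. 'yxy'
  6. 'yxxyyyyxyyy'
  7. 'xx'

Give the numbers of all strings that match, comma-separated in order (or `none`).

1, 4, 5

1 → match
2 → no match
3 → no match
4 → match
5 → match
6 → no match
7 → no match — must end with 'y'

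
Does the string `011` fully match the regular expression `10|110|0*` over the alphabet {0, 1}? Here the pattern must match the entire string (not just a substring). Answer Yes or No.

No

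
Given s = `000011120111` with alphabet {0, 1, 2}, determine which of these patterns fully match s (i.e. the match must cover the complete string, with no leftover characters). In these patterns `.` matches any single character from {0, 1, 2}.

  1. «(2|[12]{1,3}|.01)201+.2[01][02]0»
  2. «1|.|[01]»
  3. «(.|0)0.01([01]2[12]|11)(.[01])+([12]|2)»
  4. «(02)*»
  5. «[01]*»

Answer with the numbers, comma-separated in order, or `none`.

3

1 → no match — must end with `0`
2 → no match
3 → match
4 → no match
5 → no match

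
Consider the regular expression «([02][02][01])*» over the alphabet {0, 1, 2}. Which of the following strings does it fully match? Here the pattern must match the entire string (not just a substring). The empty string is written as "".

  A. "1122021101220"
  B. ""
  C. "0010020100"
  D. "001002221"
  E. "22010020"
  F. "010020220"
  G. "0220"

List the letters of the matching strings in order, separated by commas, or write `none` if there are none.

B

A → no match
B. "" → match
C. "0010020100" → no match
D. "001002221" → no match
E. "22010020" → no match
F. "010020220" → no match
G. "0220" → no match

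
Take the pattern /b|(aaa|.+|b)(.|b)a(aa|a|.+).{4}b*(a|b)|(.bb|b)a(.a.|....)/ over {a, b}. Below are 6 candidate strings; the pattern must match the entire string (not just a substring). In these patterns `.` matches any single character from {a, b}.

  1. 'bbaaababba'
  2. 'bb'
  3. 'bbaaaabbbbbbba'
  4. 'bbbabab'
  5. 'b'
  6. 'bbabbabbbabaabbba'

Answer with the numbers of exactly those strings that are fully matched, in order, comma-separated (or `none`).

1, 3, 4, 5, 6

1 → match
2 → no match
3 → match
4 → match
5 → match
6 → match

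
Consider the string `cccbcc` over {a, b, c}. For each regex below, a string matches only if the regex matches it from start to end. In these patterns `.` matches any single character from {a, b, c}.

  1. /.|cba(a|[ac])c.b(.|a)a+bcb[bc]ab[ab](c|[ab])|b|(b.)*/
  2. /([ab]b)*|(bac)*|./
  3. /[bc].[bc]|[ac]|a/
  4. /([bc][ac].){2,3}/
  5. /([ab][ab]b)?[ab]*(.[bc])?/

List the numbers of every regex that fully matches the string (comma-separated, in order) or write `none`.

1 → no match
2 → no match
3 → no match
4 → match
5 → no match

4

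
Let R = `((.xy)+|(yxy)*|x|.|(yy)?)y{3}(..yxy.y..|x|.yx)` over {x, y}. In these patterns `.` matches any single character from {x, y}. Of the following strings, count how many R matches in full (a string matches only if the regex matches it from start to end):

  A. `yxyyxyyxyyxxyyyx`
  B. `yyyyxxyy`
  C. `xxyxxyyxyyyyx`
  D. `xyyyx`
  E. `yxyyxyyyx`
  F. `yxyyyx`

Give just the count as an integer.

A → no match
B → no match
C → match
D → match
E → no match
F → no match
Total matched: 2

2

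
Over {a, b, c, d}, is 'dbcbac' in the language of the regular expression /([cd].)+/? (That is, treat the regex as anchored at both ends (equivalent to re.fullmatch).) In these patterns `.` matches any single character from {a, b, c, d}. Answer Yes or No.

No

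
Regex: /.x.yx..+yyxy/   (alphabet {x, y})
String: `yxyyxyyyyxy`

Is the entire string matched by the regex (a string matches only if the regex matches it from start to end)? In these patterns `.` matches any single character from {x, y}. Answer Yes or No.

Yes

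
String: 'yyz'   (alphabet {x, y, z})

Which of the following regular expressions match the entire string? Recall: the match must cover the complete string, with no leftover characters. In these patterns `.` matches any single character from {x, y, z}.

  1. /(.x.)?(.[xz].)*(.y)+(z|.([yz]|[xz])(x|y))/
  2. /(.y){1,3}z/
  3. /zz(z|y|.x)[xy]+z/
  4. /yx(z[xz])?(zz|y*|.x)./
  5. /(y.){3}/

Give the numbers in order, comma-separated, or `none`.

1, 2

1 → match
2 → match
3 → no match — must start with 'zz'
4 → no match — must start with 'yx'
5 → no match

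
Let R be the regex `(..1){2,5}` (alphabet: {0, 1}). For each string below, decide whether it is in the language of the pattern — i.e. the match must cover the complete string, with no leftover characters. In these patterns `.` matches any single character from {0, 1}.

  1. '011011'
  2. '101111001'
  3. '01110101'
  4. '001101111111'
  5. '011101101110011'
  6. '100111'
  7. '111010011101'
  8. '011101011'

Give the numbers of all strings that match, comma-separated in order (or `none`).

1, 2, 4, 8

1 → match
2 → match
3 → no match
4 → match
5 → no match
6 → no match
7 → no match
8 → match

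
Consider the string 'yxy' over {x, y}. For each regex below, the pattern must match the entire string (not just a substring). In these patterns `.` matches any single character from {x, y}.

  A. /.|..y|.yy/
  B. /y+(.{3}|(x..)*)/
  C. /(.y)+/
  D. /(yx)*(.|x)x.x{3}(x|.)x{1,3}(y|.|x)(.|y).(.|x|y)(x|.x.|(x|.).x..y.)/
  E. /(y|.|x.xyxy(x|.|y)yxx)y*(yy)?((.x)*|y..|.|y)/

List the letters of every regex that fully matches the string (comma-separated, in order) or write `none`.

A

A → match
B → no match
C → no match
D → no match
E → no match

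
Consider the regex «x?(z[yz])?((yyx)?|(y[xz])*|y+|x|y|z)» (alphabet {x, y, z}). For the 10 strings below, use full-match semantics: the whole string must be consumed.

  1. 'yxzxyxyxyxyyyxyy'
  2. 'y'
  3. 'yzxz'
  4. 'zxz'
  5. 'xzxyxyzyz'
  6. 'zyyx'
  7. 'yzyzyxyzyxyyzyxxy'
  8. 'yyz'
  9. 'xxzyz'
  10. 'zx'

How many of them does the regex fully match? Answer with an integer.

1 → no match
2 → match
3 → no match
4 → no match
5 → no match
6 → match
7 → no match
8 → no match
9 → no match
10 → no match
Total matched: 2

2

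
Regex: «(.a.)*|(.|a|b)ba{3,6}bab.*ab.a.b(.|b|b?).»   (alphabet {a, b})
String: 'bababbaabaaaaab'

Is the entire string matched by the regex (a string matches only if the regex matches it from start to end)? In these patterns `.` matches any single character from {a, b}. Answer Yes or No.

No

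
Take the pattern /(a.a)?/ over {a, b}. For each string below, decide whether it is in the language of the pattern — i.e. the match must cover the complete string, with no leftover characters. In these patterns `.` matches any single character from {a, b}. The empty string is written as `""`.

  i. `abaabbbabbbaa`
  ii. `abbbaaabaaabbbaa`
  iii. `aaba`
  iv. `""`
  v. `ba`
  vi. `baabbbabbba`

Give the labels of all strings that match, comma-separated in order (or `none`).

iv

i → no match
ii → no match
iii → no match
iv → match
v → no match
vi → no match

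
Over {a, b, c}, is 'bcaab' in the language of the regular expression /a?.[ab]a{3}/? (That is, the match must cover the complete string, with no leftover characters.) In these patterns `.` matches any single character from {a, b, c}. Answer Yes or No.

No

Every match must end with 'a', but 'bcaab' does not.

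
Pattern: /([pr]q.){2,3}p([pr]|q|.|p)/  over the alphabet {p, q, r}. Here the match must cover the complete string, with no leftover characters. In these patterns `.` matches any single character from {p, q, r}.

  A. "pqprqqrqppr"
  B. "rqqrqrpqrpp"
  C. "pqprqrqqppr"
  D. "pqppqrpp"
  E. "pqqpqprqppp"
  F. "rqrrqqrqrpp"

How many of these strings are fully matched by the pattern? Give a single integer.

A → match
B → match
C → no match
D → match
E → match
F → match
Total matched: 5

5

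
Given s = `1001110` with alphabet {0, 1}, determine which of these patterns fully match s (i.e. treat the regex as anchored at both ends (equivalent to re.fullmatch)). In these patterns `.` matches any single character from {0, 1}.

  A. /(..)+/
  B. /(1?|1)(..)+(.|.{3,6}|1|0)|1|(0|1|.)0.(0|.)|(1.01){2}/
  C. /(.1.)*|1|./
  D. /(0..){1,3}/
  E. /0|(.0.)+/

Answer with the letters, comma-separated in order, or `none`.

A → no match
B → match
C → no match
D → no match — must start with `0`
E → no match

B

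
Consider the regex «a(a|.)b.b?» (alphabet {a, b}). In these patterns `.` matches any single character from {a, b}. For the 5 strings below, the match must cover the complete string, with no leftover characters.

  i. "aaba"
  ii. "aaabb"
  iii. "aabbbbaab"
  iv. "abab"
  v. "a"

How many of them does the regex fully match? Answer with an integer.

1

i → match
ii → no match
iii → no match
iv → no match
v → no match
Total matched: 1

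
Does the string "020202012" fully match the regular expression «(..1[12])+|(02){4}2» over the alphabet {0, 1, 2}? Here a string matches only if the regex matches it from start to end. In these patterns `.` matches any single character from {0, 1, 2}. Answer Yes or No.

No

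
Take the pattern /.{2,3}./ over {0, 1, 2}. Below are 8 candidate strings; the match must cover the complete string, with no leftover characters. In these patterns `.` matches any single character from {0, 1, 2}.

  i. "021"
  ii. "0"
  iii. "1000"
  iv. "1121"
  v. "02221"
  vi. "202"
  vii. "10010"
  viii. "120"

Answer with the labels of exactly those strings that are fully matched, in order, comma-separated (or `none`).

i → match
ii → no match
iii → match
iv → match
v → no match
vi → match
vii → no match
viii → match

i, iii, iv, vi, viii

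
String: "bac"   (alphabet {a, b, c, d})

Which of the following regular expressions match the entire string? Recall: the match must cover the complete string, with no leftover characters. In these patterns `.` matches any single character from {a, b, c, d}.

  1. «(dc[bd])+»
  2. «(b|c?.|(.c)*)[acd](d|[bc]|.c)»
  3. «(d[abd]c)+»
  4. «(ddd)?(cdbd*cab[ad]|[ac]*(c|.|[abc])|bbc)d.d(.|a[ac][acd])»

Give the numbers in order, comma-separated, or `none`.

2

1 → no match — must start with "dc"
2 → match
3 → no match — must start with "d"
4 → no match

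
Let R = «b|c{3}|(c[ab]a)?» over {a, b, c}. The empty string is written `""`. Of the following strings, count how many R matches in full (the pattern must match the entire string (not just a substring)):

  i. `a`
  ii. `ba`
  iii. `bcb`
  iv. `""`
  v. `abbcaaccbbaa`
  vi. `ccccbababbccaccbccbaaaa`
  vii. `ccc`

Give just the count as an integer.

i → no match
ii → no match
iii → no match
iv → match
v → no match
vi → no match
vii → match
Total matched: 2

2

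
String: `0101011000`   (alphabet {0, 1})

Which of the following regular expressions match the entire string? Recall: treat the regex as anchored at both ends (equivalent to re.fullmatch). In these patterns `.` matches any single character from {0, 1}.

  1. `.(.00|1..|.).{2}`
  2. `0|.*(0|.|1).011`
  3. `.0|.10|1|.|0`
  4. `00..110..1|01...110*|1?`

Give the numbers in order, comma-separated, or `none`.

1 → no match
2 → no match
3 → no match
4 → match

4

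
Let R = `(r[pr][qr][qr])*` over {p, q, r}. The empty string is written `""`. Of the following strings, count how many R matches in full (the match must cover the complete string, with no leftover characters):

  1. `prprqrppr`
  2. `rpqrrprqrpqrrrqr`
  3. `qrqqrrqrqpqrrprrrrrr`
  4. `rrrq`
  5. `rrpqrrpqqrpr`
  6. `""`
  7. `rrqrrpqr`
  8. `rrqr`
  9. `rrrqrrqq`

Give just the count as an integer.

6

1 → no match
2 → match
3 → no match
4 → match
5 → no match
6 → match
7 → match
8 → match
9 → match
Total matched: 6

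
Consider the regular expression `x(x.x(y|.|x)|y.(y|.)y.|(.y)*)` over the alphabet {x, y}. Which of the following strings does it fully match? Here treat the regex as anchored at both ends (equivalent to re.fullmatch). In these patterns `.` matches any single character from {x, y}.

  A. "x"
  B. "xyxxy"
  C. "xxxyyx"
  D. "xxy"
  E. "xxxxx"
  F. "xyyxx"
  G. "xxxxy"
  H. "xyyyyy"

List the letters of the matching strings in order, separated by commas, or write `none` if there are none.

A → match
B → no match
C → no match
D → match
E → match
F → no match
G → match
H → match

A, D, E, G, H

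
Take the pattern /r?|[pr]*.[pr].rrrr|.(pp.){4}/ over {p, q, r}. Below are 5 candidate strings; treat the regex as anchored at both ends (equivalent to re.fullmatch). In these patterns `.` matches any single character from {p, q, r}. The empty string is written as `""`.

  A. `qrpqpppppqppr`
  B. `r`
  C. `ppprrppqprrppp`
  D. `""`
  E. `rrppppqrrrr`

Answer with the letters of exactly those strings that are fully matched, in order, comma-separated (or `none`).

B, D, E

A → no match
B → match
C → no match
D → match
E → match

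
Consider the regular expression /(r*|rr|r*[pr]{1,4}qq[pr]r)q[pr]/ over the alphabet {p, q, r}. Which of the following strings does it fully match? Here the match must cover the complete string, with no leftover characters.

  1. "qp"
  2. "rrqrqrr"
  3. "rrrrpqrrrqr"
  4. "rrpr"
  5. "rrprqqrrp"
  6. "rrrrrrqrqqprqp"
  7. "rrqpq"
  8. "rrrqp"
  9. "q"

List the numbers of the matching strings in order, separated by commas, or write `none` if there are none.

1, 8

1 → match
2 → no match
3 → no match
4 → no match
5 → no match
6 → no match
7 → no match
8 → match
9 → no match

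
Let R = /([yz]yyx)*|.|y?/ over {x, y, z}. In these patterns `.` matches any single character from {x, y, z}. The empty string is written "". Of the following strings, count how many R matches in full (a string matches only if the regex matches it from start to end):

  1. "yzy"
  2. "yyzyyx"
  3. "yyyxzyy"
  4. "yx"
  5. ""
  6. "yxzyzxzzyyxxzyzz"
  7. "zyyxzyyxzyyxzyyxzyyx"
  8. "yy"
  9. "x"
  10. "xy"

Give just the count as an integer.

1 → no match
2 → no match
3 → no match
4 → no match
5 → match
6 → no match
7 → match
8 → no match
9 → match
10 → no match
Total matched: 3

3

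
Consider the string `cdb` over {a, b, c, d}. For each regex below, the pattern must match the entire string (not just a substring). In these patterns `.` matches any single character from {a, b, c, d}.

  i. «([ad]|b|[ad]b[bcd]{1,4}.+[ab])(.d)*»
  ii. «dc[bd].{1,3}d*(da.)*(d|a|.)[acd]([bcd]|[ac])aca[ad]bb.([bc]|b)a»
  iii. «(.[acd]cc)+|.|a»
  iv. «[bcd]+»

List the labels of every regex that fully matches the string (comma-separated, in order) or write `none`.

iv

i → no match
ii → no match — must start with `dc`
iii → no match
iv → match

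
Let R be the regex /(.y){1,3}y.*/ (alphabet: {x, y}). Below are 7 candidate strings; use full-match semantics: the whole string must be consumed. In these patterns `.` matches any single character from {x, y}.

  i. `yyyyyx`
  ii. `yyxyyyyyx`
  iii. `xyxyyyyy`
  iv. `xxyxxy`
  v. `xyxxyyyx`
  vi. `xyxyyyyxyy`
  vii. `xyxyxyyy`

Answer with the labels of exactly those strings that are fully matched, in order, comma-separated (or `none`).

i, ii, iii, vi, vii

i. `yyyyyx` → match
ii. `yyxyyyyyx` → match
iii. `xyxyyyyy` → match
iv. `xxyxxy` → no match
v. `xyxxyyyx` → no match
vi. `xyxyyyyxyy` → match
vii. `xyxyxyyy` → match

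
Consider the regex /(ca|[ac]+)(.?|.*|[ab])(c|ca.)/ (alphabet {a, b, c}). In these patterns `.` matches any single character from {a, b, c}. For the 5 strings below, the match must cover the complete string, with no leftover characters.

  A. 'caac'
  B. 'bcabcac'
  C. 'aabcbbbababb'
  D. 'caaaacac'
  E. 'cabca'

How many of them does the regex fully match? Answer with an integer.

2

A → match
B → no match
C → no match
D → match
E → no match
Total matched: 2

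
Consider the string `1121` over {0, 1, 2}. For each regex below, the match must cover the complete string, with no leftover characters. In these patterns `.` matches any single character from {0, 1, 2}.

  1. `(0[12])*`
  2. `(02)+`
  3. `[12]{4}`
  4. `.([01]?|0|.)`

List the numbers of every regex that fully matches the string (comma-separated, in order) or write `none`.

3

1 → no match
2 → no match — must start with `02`
3 → match
4 → no match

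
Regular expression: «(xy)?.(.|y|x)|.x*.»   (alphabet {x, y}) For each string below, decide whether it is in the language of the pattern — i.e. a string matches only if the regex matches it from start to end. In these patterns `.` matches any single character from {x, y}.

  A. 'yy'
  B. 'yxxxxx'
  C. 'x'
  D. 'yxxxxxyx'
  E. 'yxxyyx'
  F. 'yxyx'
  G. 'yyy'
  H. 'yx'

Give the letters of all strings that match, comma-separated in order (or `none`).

A → match
B → match
C → no match
D → no match
E → no match
F → no match
G → no match
H → match

A, B, H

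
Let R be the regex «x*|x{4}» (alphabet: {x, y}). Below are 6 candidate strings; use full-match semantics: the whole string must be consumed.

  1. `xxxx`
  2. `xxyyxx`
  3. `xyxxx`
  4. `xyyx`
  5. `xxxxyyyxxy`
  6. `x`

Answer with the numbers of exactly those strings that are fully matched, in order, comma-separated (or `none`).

1, 6

1 → match
2 → no match
3 → no match
4 → no match
5 → no match
6 → match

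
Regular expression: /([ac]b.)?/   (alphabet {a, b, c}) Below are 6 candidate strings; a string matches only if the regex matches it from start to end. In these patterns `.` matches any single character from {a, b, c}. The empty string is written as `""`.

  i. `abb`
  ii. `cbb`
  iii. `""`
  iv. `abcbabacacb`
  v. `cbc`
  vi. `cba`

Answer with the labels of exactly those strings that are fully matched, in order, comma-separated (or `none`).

i → match
ii → match
iii → match
iv → no match
v → match
vi → match

i, ii, iii, v, vi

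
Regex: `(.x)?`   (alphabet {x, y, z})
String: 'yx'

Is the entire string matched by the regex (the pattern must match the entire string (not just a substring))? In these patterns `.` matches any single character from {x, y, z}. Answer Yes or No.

Yes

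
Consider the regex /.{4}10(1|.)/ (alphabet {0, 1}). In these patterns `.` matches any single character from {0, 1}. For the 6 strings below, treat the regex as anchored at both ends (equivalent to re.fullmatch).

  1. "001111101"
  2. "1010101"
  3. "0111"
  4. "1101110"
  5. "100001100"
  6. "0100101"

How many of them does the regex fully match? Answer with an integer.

1. "001111101" → no match
2. "1010101" → match
3. "0111" → no match
4. "1101110" → no match
5. "100001100" → no match
6. "0100101" → match
Total matched: 2

2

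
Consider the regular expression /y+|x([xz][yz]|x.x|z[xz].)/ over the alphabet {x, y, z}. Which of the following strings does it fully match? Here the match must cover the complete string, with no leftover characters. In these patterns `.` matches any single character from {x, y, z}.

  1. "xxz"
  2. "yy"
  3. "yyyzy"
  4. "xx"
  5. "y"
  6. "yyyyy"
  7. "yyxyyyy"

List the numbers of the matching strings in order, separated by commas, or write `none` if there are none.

1, 2, 5, 6

1. "xxz" → match
2. "yy" → match
3. "yyyzy" → no match
4. "xx" → no match
5. "y" → match
6. "yyyyy" → match
7. "yyxyyyy" → no match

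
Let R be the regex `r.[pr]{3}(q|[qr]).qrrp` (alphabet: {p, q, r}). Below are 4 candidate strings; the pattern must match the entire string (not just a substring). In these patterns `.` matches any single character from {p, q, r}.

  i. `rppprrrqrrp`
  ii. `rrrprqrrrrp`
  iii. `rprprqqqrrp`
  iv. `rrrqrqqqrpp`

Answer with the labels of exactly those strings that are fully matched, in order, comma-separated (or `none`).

i → match
ii → no match — must end with `qrrp`
iii → match
iv → no match — must end with `qrrp`

i, iii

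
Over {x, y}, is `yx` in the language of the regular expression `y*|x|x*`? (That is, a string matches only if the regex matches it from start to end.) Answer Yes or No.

No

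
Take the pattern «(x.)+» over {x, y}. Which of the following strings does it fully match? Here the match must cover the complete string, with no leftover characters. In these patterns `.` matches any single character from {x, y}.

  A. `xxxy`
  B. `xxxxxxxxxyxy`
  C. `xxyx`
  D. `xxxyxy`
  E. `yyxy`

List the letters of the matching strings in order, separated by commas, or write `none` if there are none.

A, B, D

A. `xxxy` → match
B. `xxxxxxxxxyxy` → match
C. `xxyx` → no match
D. `xxxyxy` → match
E. `yyxy` → no match — must start with `x`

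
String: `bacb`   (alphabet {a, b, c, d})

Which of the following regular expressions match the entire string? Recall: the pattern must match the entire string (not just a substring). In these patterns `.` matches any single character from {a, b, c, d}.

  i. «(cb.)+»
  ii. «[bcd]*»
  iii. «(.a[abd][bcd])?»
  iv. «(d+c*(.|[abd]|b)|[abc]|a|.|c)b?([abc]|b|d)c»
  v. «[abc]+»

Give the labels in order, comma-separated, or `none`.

v

i → no match — must start with `cb`
ii → no match
iii → no match
iv → no match — must end with `c`
v → match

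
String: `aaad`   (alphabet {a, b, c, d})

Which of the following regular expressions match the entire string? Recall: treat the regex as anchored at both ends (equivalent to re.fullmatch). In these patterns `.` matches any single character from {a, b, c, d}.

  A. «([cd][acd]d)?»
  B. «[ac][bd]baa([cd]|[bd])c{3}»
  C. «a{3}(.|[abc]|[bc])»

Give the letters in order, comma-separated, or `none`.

A → no match
B → no match — must end with `c`
C → match

C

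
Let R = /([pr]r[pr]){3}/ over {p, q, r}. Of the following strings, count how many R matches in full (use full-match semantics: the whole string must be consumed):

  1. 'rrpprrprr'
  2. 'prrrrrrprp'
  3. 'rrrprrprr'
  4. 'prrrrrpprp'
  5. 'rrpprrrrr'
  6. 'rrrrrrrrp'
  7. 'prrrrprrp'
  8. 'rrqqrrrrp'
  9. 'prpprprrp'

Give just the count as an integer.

6

1. 'rrpprrprr' → match
2. 'prrrrrrprp' → no match
3. 'rrrprrprr' → match
4. 'prrrrrpprp' → no match
5. 'rrpprrrrr' → match
6. 'rrrrrrrrp' → match
7. 'prrrrprrp' → match
8. 'rrqqrrrrp' → no match
9. 'prpprprrp' → match
Total matched: 6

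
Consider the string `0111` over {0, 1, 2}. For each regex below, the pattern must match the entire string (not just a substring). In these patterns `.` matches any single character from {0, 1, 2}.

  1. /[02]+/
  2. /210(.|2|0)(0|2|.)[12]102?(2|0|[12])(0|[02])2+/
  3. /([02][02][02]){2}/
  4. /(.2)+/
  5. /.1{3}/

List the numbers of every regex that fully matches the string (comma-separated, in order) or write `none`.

1 → no match
2 → no match — must start with `210`
3 → no match
4 → no match — must end with `2`
5 → match

5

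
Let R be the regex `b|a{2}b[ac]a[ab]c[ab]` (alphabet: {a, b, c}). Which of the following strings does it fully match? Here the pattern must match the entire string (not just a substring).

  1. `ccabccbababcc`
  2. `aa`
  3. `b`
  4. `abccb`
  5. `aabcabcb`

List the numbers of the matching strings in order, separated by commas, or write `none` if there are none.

3, 5

1 → no match
2 → no match
3 → match
4 → no match
5 → match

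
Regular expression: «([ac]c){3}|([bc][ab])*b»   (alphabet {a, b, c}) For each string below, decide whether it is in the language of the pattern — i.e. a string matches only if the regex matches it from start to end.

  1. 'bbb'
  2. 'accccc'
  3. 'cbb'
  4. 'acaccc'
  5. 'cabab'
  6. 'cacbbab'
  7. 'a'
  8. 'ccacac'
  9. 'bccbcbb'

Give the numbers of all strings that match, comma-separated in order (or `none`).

1 → match
2 → match
3 → match
4 → match
5 → match
6 → match
7 → no match
8 → match
9 → no match

1, 2, 3, 4, 5, 6, 8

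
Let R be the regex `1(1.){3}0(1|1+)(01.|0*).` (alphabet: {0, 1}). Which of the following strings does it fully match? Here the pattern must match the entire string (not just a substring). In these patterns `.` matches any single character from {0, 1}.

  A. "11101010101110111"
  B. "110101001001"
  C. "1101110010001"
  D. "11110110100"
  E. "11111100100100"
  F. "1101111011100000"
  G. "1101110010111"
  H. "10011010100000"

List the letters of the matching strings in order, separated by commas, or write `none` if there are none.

A → no match
B → match
C → match
D → match
E → no match
F → match
G → match
H → no match — must start with "11"

B, C, D, F, G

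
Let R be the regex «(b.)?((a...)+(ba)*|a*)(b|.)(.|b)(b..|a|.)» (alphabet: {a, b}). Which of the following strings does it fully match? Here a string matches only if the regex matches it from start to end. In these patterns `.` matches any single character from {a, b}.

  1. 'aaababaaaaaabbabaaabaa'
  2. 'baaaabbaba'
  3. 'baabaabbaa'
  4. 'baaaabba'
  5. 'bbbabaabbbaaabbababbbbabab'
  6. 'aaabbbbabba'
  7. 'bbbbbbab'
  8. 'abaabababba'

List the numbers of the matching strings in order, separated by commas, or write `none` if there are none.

4, 8

1 → no match
2 → no match
3 → no match
4 → match
5 → no match
6 → no match
7 → no match
8 → match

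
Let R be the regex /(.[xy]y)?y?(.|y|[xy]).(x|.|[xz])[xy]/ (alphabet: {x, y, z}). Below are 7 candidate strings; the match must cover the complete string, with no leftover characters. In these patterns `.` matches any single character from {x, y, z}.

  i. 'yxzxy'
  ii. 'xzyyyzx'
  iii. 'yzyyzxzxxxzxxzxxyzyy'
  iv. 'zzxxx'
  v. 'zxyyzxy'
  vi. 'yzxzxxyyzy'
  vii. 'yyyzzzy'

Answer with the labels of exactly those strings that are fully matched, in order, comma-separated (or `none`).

i. 'yxzxy' → match
ii. 'xzyyyzx' → no match
iii → no match
iv. 'zzxxx' → no match
v. 'zxyyzxy' → match
vi. 'yzxzxxyyzy' → no match
vii. 'yyyzzzy' → match

i, v, vii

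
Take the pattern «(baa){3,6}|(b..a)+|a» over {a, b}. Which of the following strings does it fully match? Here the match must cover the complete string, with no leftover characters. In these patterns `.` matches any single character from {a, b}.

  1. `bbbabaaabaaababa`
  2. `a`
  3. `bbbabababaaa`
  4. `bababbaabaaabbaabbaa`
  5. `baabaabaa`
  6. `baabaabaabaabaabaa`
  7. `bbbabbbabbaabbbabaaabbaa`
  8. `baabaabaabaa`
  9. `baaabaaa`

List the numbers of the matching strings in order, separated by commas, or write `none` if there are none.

1, 2, 3, 4, 5, 6, 7, 8, 9

1 → match
2. `a` → match
3. `bbbabababaaa` → match
4 → match
5. `baabaabaa` → match
6 → match
7 → match
8. `baabaabaabaa` → match
9. `baaabaaa` → match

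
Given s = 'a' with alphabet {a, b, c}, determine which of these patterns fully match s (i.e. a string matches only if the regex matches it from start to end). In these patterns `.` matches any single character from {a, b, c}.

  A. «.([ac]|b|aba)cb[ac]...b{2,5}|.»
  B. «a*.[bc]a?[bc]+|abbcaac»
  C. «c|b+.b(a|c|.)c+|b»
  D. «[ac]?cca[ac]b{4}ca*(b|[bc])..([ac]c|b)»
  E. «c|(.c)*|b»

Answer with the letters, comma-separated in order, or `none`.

A → match
B → no match
C → no match
D → no match
E → no match

A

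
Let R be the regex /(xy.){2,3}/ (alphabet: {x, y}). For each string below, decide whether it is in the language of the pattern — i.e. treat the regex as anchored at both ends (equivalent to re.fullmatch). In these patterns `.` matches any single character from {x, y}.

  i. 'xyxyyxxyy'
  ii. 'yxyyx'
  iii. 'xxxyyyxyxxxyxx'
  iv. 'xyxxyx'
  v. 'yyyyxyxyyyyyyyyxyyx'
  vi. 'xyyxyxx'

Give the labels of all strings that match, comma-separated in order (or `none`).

i → no match
ii → no match — must start with 'xy'
iii → no match — must start with 'xy'
iv → match
v → no match — must start with 'xy'
vi → no match

iv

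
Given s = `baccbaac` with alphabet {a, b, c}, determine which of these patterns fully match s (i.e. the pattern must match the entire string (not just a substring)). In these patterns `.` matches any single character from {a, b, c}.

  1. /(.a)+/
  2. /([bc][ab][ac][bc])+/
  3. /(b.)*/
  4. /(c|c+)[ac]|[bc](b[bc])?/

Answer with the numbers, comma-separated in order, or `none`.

1 → no match — must end with `a`
2 → match
3 → no match
4 → no match

2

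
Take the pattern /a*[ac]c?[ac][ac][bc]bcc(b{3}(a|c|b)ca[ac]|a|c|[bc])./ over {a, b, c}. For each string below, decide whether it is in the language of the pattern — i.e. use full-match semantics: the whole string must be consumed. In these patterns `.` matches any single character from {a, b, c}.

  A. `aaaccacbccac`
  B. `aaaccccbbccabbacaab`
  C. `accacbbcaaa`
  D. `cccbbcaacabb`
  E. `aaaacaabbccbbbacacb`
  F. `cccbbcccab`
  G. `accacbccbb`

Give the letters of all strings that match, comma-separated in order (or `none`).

A, E, G

A → match
B → no match
C → no match
D → no match
E → match
F → no match
G → match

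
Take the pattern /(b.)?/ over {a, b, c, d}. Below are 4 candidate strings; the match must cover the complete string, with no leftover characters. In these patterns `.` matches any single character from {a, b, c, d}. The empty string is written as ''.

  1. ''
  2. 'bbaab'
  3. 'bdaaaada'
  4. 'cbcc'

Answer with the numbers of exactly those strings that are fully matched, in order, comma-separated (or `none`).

1 → match
2 → no match
3 → no match
4 → no match

1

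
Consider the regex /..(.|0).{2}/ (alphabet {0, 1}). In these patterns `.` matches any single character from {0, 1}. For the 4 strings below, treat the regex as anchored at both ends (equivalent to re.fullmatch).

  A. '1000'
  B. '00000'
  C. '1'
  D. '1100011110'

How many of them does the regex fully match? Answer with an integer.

1

A → no match
B → match
C → no match
D → no match
Total matched: 1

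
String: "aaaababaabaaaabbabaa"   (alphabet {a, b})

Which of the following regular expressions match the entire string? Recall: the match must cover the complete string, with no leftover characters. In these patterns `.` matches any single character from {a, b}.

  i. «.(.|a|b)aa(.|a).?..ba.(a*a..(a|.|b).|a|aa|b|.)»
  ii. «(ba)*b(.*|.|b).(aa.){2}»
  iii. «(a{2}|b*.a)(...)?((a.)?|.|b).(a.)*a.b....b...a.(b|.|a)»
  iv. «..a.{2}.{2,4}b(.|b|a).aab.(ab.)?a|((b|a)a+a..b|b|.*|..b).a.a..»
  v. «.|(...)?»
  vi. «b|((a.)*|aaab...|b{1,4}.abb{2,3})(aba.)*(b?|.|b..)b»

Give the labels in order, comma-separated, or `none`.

i → no match
ii → no match
iii → no match
iv → match
v → no match
vi → no match — must end with "b"

iv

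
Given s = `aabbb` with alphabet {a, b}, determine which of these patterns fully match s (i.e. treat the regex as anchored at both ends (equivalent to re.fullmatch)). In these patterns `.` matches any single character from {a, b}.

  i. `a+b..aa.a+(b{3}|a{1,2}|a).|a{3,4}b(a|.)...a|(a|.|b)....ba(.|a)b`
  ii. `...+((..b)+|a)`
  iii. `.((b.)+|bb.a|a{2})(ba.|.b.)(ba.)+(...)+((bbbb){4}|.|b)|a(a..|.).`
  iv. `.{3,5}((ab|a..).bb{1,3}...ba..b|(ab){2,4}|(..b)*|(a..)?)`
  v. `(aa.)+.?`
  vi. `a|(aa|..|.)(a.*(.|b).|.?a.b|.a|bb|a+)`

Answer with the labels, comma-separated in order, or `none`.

iii, iv, vi

i → no match
ii → no match
iii → match
iv → match
v → no match
vi → match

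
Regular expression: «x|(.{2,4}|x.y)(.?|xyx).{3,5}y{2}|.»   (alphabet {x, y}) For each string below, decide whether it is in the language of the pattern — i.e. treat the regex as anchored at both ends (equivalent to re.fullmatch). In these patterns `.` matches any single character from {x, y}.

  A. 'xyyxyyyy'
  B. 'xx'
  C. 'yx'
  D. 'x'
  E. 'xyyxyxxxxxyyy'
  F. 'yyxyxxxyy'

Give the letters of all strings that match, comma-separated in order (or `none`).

A, D, E, F

A → match
B → no match
C → no match
D → match
E → match
F → match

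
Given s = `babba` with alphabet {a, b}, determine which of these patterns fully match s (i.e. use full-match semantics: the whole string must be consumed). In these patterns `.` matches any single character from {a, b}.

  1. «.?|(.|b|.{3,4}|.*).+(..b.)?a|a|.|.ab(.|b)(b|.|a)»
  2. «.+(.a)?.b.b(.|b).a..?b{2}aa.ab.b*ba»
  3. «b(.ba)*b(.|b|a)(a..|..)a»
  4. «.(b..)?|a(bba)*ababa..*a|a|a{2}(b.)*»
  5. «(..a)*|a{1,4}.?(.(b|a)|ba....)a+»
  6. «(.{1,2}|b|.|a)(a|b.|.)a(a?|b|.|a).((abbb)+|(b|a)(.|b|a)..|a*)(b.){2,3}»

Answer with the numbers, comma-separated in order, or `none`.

1

1 → match
2 → no match
3 → no match
4 → no match
5 → no match
6 → no match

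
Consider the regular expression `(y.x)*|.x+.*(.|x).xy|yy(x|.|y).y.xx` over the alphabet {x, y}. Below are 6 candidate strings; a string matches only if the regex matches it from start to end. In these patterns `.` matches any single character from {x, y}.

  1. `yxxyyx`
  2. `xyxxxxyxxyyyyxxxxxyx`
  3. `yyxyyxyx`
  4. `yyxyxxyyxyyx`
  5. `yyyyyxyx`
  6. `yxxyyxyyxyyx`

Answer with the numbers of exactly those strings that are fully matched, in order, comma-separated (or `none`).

1 → match
2 → no match
3 → no match
4 → match
5 → no match
6 → match

1, 4, 6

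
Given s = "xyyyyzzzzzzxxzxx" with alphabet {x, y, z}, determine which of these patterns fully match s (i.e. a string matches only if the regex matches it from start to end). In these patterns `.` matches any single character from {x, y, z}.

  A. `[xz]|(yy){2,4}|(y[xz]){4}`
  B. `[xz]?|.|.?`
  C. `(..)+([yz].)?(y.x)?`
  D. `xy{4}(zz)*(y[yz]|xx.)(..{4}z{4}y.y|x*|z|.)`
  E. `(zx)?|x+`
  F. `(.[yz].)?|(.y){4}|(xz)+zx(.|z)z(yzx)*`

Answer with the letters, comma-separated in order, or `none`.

C, D

A → no match
B → no match
C → match
D → match
E → no match
F → no match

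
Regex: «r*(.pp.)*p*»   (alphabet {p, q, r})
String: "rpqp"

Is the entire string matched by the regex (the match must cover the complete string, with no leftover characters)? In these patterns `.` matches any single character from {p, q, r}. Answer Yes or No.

No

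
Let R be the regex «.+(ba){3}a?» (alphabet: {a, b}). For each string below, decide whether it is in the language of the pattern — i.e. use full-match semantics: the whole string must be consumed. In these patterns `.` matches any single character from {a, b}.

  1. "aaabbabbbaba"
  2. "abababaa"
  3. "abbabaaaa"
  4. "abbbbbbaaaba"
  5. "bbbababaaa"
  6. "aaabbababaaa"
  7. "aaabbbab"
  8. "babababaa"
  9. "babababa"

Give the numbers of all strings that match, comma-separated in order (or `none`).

2, 8, 9

1 → no match
2 → match
3 → no match
4 → no match
5 → no match
6 → no match
7 → no match
8 → match
9 → match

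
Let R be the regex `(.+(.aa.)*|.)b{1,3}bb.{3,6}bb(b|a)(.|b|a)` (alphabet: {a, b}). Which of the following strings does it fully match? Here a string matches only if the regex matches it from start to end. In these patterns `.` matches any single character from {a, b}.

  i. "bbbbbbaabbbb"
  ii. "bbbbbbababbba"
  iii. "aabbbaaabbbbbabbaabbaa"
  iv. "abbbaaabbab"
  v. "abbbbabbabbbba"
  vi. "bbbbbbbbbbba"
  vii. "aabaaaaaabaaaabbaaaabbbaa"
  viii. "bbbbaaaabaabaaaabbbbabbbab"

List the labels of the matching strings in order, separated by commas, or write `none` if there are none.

i → match
ii → match
iii → match
iv → match
v → match
vi → match
vii → no match
viii → match

i, ii, iii, iv, v, vi, viii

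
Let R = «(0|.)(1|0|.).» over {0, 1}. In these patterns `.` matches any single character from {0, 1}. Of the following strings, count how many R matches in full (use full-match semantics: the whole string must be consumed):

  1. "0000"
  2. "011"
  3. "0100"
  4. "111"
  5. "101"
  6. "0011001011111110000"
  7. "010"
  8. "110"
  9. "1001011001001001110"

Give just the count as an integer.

5

1 → no match
2 → match
3 → no match
4 → match
5 → match
6 → no match
7 → match
8 → match
9 → no match
Total matched: 5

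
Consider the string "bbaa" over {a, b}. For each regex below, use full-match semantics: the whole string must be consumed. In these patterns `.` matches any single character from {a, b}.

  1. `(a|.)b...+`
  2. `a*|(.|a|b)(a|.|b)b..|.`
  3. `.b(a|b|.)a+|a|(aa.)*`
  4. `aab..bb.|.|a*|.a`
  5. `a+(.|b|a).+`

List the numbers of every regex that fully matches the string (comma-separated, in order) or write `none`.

3

1 → no match
2 → no match
3 → match
4 → no match
5 → no match — must start with "a"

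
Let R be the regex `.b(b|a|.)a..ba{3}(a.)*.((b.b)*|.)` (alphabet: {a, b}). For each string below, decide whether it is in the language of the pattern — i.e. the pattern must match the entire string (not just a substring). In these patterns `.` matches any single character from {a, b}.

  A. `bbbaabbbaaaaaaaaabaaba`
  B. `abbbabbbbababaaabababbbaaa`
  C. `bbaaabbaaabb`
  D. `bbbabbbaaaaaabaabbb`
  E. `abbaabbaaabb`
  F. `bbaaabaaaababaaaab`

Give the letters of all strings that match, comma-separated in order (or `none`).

C, E

A → no match
B → no match
C → match
D → no match
E → match
F → no match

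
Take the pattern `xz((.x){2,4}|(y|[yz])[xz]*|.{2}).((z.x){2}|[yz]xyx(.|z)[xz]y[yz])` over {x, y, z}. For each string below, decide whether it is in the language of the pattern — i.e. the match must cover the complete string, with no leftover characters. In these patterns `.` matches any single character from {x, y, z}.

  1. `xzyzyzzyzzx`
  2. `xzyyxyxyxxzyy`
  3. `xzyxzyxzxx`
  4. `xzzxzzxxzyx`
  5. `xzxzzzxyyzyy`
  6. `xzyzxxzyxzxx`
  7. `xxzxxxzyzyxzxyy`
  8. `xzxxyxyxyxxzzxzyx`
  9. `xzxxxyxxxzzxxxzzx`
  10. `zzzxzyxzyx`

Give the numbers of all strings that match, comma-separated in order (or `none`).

1 → no match
2 → match
3 → match
4 → match
5 → no match
6 → match
7 → no match — must start with `xz`
8 → match
9 → no match
10 → no match — must start with `xz`

2, 3, 4, 6, 8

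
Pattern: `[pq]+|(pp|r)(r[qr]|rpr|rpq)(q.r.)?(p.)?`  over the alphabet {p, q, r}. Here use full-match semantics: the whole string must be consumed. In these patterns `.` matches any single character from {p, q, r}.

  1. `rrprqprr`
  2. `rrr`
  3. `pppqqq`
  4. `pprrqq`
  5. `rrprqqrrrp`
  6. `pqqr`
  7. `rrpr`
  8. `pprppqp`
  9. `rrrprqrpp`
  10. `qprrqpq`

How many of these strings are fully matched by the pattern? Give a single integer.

1 → match
2 → match
3 → match
4 → no match
5 → no match
6 → no match
7 → match
8 → no match
9 → no match
10 → no match
Total matched: 4

4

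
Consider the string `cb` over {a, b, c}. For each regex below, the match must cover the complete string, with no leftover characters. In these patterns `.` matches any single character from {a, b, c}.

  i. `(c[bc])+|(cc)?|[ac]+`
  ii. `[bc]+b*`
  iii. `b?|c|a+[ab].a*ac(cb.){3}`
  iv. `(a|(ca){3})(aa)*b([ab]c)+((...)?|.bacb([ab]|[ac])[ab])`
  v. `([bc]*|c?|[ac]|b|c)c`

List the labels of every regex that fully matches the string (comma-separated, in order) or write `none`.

i → match
ii → match
iii → no match
iv → no match
v → no match — must end with `c`

i, ii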